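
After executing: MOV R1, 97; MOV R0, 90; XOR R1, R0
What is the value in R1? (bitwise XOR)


Register state trace:
  MOV R1, 97  → R1 = 97 (0b01100001)
  MOV R0, 90  → R0 = 90 (0b01011010)
  XOR R1, R0  → R1 = 97 XOR 90 = 59 (0b00111011)
Final: R1 = 59

59


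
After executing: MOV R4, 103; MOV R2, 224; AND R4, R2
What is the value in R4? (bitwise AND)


Register state trace:
  MOV R4, 103  → R4 = 103 (0b01100111)
  MOV R2, 224  → R2 = 224 (0b11100000)
  AND R4, R2  → R4 = 103 AND 224 = 96 (0b01100000)
Final: R4 = 96

96


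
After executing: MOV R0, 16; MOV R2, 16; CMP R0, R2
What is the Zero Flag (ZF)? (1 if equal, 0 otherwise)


Register state trace:
  MOV R0, 16  → R0 = 16
  MOV R2, 16  → R2 = 16
  CMP R0, R2  → computes 16 - 16 = 0
  Result is zero, so values are equal
ZF = 1

1


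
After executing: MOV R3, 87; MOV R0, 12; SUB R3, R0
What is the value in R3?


Register state trace:
  MOV R3, 87  → R3 = 87
  MOV R0, 12  → R0 = 12
  SUB R3, R0  → R3 = 87 - 12 = 75
Final: R3 = 75

75


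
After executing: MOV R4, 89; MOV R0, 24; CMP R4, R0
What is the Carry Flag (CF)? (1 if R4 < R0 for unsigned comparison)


Register state trace:
  MOV R4, 89  → R4 = 89
  MOV R0, 24  → R0 = 24
  CMP R4, R0  → unsigned 89 - 24: no borrow
  89 >= 24, so CF = 0
CF = 0

0


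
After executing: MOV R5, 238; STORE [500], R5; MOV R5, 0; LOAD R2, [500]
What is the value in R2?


Register and memory trace:
  MOV R5, 238  → R5 = 238
  STORE [500], R5  → mem[500] = 238
  MOV R5, 0  → R5 = 0
  LOAD R2, [500]  → R2 = mem[500] = 238
Final: R2 = 238

238


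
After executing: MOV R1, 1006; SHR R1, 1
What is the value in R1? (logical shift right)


Register state trace:
  MOV R1, 1006  → R1 = 1006
  SHR R1, 1  → R1 = 1006 >> 1 = 1006 // 2^1 = 503
Final: R1 = 503

503


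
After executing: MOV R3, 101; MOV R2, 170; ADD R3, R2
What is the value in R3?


Register state trace:
  MOV R3, 101  → R3 = 101
  MOV R2, 170  → R2 = 170
  ADD R3, R2  → R3 = 101 + 170 = 271
Final: R3 = 271

271


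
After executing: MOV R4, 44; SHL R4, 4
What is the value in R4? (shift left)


Register state trace:
  MOV R4, 44  → R4 = 44
  SHL R4, 4  → R4 = 44 << 4 = 44 * 2^4 = 704
Final: R4 = 704

704


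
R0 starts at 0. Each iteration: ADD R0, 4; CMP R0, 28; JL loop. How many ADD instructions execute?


Loop trace (R0 starts at 0, target 28, step 4):
  ADD #1: R0 = 0 + 4 = 4  → 4 < 28, loop
  ADD #2: R0 = 4 + 4 = 8  → 8 < 28, loop
  ADD #3: R0 = 8 + 4 = 12  → 12 < 28, loop
  ADD #4: R0 = 12 + 4 = 16  → 16 < 28, loop
  ADD #5: R0 = 16 + 4 = 20  → 20 < 28, loop
  ADD #6: R0 = 20 + 4 = 24  → 24 < 28, loop
  ADD #7: R0 = 24 + 4 = 28  → 28 >= 28, exit
Total ADD instructions: 7

7


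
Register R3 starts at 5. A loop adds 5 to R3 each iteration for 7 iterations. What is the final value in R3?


Starting value: R3 = 5
  Iter 1: R3 = 5 + 5 = 10
  Iter 2: R3 = 10 + 5 = 15
  Iter 3: R3 = 15 + 5 = 20
  Iter 4: R3 = 20 + 5 = 25
  Iter 5: R3 = 25 + 5 = 30
  Iter 6: R3 = 30 + 5 = 35
  Iter 7: R3 = 35 + 5 = 40
Final: R3 = 40

40


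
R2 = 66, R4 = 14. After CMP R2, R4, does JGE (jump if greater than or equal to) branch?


Trace:
  R2 = 66, R4 = 14
  CMP R2, R4  → compares 66 vs 14
  JGE checks: is 66 greater than or equal to 14?
  66 > 14, so condition is true
Branch taken: Yes

Yes


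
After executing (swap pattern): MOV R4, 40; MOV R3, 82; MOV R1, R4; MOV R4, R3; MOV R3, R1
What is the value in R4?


Register state trace (swap pattern):
  MOV R4, 40  → R4 = 40
  MOV R3, 82  → R3 = 82
  MOV R1, R4  → R1 = 40  (save R4)
  MOV R4, R3  → R4 = 82  (R4 gets R3's value)
  MOV R3, R1  → R3 = 40  (R3 gets saved value)
Final: R4 = 82

82


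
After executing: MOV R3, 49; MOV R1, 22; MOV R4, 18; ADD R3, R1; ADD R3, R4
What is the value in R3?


Register state trace:
  MOV R3, 49  → R3 = 49
  MOV R1, 22  → R1 = 22
  MOV R4, 18  → R4 = 18
  ADD R3, R1  → R3 = 49 + 22 = 71
  ADD R3, R4  → R3 = 71 + 18 = 89
Final: R3 = 89

89


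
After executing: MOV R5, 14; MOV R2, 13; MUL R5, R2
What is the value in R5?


Register state trace:
  MOV R5, 14  → R5 = 14
  MOV R2, 13  → R2 = 13
  MUL R5, R2  → R5 = 14 * 13 = 182
Final: R5 = 182

182


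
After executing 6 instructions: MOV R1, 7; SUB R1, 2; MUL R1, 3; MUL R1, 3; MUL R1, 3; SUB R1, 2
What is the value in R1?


Register state trace:
  MOV R1, 7  → R1 = 7
  SUB R1, 2  → R1 = 7 - 2 = 5
  MUL R1, 3  → R1 = 5 * 3 = 15
  MUL R1, 3  → R1 = 15 * 3 = 45
  MUL R1, 3  → R1 = 45 * 3 = 135
  SUB R1, 2  → R1 = 135 - 2 = 133
Final: R1 = 133

133


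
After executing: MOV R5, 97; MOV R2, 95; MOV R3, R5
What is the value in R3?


Register state trace:
  MOV R5, 97  → R5 = 97
  MOV R2, 95  → R2 = 95
  MOV R3, R5  → R3 = 97
Final: R3 = 97

97


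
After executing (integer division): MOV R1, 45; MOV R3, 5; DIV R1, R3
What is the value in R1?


Register state trace:
  MOV R1, 45  → R1 = 45
  MOV R3, 5  → R3 = 5
  DIV R1, R3  → R1 = 45 // 5 = 9
Final: R1 = 9

9


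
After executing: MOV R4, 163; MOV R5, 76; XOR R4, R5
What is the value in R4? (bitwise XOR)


Register state trace:
  MOV R4, 163  → R4 = 163 (0b10100011)
  MOV R5, 76  → R5 = 76 (0b01001100)
  XOR R4, R5  → R4 = 163 XOR 76 = 239 (0b11101111)
Final: R4 = 239

239


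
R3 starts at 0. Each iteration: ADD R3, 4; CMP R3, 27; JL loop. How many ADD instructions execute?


Loop trace (R3 starts at 0, target 27, step 4):
  ADD #1: R3 = 0 + 4 = 4  → 4 < 27, loop
  ADD #2: R3 = 4 + 4 = 8  → 8 < 27, loop
  ADD #3: R3 = 8 + 4 = 12  → 12 < 27, loop
  ADD #4: R3 = 12 + 4 = 16  → 16 < 27, loop
  ADD #5: R3 = 16 + 4 = 20  → 20 < 27, loop
  ADD #6: R3 = 20 + 4 = 24  → 24 < 27, loop
  ADD #7: R3 = 24 + 4 = 28  → 28 >= 27, exit
Total ADD instructions: 7

7


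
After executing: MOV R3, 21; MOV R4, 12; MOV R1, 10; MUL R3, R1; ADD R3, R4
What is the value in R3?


Register state trace:
  MOV R3, 21  → R3 = 21
  MOV R4, 12  → R4 = 12
  MOV R1, 10  → R1 = 10
  MUL R3, R1  → R3 = 21 * 10 = 210
  ADD R3, R4  → R3 = 210 + 12 = 222
Final: R3 = 222

222


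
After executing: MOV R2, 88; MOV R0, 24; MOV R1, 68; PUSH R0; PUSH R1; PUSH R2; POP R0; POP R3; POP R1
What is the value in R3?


Stack trace (top is rightmost):
  MOV R2, 88  → R2 = 88
  MOV R0, 24  → R0 = 24
  MOV R1, 68  → R1 = 68
  PUSH R0  → stack: [24]
  PUSH R1  → stack: [24, 68]
  PUSH R2  → stack: [24, 68, 88]
  POP R0  → R0 = 88, stack: [24, 68]
  POP R3  → R3 = 68, stack: [24]
  POP R1  → R1 = 24, stack: []
Final: R3 = 68

68


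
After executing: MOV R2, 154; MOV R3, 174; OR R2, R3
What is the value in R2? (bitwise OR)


Register state trace:
  MOV R2, 154  → R2 = 154 (0b10011010)
  MOV R3, 174  → R3 = 174 (0b10101110)
  OR R2, R3   → R2 = 154 OR 174 = 190 (0b10111110)
Final: R2 = 190

190


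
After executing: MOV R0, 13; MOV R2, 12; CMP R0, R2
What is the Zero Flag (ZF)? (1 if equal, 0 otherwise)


Register state trace:
  MOV R0, 13  → R0 = 13
  MOV R2, 12  → R2 = 12
  CMP R0, R2  → computes 13 - 12 = 1
  Result is nonzero, so values are not equal
ZF = 0

0


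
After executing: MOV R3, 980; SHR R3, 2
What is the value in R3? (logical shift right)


Register state trace:
  MOV R3, 980  → R3 = 980
  SHR R3, 2  → R3 = 980 >> 2 = 980 // 2^2 = 245
Final: R3 = 245

245


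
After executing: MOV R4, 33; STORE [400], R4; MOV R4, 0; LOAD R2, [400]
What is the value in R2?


Register and memory trace:
  MOV R4, 33  → R4 = 33
  STORE [400], R4  → mem[400] = 33
  MOV R4, 0  → R4 = 0
  LOAD R2, [400]  → R2 = mem[400] = 33
Final: R2 = 33

33


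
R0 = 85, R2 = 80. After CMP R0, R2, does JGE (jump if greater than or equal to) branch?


Trace:
  R0 = 85, R2 = 80
  CMP R0, R2  → compares 85 vs 80
  JGE checks: is 85 greater than or equal to 80?
  85 > 80, so condition is true
Branch taken: Yes

Yes


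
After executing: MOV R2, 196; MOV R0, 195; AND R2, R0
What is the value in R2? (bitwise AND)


Register state trace:
  MOV R2, 196  → R2 = 196 (0b11000100)
  MOV R0, 195  → R0 = 195 (0b11000011)
  AND R2, R0  → R2 = 196 AND 195 = 192 (0b11000000)
Final: R2 = 192

192


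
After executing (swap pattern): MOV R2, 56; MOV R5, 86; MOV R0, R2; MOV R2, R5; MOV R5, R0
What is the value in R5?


Register state trace (swap pattern):
  MOV R2, 56  → R2 = 56
  MOV R5, 86  → R5 = 86
  MOV R0, R2  → R0 = 56  (save R2)
  MOV R2, R5  → R2 = 86  (R2 gets R5's value)
  MOV R5, R0  → R5 = 56  (R5 gets saved value)
Final: R5 = 56

56


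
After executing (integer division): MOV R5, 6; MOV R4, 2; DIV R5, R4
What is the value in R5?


Register state trace:
  MOV R5, 6  → R5 = 6
  MOV R4, 2  → R4 = 2
  DIV R5, R4  → R5 = 6 // 2 = 3
Final: R5 = 3

3


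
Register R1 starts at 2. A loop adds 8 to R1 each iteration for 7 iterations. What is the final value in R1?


Starting value: R1 = 2
  Iter 1: R1 = 2 + 8 = 10
  Iter 2: R1 = 10 + 8 = 18
  Iter 3: R1 = 18 + 8 = 26
  Iter 4: R1 = 26 + 8 = 34
  Iter 5: R1 = 34 + 8 = 42
  Iter 6: R1 = 42 + 8 = 50
  Iter 7: R1 = 50 + 8 = 58
Final: R1 = 58

58


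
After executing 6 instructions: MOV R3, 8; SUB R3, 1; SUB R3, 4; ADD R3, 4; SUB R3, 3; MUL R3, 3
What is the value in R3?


Register state trace:
  MOV R3, 8  → R3 = 8
  SUB R3, 1  → R3 = 8 - 1 = 7
  SUB R3, 4  → R3 = 7 - 4 = 3
  ADD R3, 4  → R3 = 3 + 4 = 7
  SUB R3, 3  → R3 = 7 - 3 = 4
  MUL R3, 3  → R3 = 4 * 3 = 12
Final: R3 = 12

12


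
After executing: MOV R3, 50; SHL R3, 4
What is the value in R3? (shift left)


Register state trace:
  MOV R3, 50  → R3 = 50
  SHL R3, 4  → R3 = 50 << 4 = 50 * 2^4 = 800
Final: R3 = 800

800


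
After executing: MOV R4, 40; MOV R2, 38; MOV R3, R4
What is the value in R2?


Register state trace:
  MOV R4, 40  → R4 = 40
  MOV R2, 38  → R2 = 38
  MOV R3, R4  → R3 = 40
Final: R2 = 38

38


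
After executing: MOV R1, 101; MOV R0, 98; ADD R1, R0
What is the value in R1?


Register state trace:
  MOV R1, 101  → R1 = 101
  MOV R0, 98  → R0 = 98
  ADD R1, R0  → R1 = 101 + 98 = 199
Final: R1 = 199

199


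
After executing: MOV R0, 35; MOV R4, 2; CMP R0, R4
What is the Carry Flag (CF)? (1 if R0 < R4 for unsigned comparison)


Register state trace:
  MOV R0, 35  → R0 = 35
  MOV R4, 2  → R4 = 2
  CMP R0, R4  → unsigned 35 - 2: no borrow
  35 >= 2, so CF = 0
CF = 0

0


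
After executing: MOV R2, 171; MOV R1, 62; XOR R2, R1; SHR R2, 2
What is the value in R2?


Register state trace:
  MOV R2, 171  → R2 = 171 (0b10101011)
  MOV R1, 62  → R1 = 62 (0b00111110)
  XOR R2, R1  → R2 = 171 XOR 62 = 149 (0b10010101)
  SHR R2, 2  → R2 = 149 >> 2 = 37
Final: R2 = 37

37


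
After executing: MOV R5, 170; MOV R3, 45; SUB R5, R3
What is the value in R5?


Register state trace:
  MOV R5, 170  → R5 = 170
  MOV R3, 45  → R3 = 45
  SUB R5, R3  → R5 = 170 - 45 = 125
Final: R5 = 125

125


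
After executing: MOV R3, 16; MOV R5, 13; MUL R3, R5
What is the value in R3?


Register state trace:
  MOV R3, 16  → R3 = 16
  MOV R5, 13  → R5 = 13
  MUL R3, R5  → R3 = 16 * 13 = 208
Final: R3 = 208

208


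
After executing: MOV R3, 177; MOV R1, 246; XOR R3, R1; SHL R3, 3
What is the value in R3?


Register state trace:
  MOV R3, 177  → R3 = 177 (0b10110001)
  MOV R1, 246  → R1 = 246 (0b11110110)
  XOR R3, R1  → R3 = 177 XOR 246 = 71 (0b01000111)
  SHL R3, 3  → R3 = 71 << 3 = 568
Final: R3 = 568

568


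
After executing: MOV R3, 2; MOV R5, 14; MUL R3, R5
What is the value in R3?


Register state trace:
  MOV R3, 2  → R3 = 2
  MOV R5, 14  → R5 = 14
  MUL R3, R5  → R3 = 2 * 14 = 28
Final: R3 = 28

28


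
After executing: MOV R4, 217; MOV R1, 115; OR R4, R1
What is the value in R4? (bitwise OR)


Register state trace:
  MOV R4, 217  → R4 = 217 (0b11011001)
  MOV R1, 115  → R1 = 115 (0b01110011)
  OR R4, R1   → R4 = 217 OR 115 = 251 (0b11111011)
Final: R4 = 251

251


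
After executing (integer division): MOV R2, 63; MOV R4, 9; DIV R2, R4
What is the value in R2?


Register state trace:
  MOV R2, 63  → R2 = 63
  MOV R4, 9  → R4 = 9
  DIV R2, R4  → R2 = 63 // 9 = 7
Final: R2 = 7

7


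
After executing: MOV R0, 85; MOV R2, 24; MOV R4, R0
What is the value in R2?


Register state trace:
  MOV R0, 85  → R0 = 85
  MOV R2, 24  → R2 = 24
  MOV R4, R0  → R4 = 85
Final: R2 = 24

24


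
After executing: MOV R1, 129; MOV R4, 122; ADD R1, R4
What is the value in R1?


Register state trace:
  MOV R1, 129  → R1 = 129
  MOV R4, 122  → R4 = 122
  ADD R1, R4  → R1 = 129 + 122 = 251
Final: R1 = 251

251


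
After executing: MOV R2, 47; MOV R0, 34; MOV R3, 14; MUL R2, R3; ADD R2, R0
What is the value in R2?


Register state trace:
  MOV R2, 47  → R2 = 47
  MOV R0, 34  → R0 = 34
  MOV R3, 14  → R3 = 14
  MUL R2, R3  → R2 = 47 * 14 = 658
  ADD R2, R0  → R2 = 658 + 34 = 692
Final: R2 = 692

692


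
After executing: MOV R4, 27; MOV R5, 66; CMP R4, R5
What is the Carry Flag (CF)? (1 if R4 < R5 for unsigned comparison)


Register state trace:
  MOV R4, 27  → R4 = 27
  MOV R5, 66  → R5 = 66
  CMP R4, R5  → unsigned 27 - 66: borrow occurs
  27 < 66, so CF = 1
CF = 1

1


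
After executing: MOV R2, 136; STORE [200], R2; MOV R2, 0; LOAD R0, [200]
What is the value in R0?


Register and memory trace:
  MOV R2, 136  → R2 = 136
  STORE [200], R2  → mem[200] = 136
  MOV R2, 0  → R2 = 0
  LOAD R0, [200]  → R0 = mem[200] = 136
Final: R0 = 136

136


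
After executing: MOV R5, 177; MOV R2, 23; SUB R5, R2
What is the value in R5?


Register state trace:
  MOV R5, 177  → R5 = 177
  MOV R2, 23  → R2 = 23
  SUB R5, R2  → R5 = 177 - 23 = 154
Final: R5 = 154

154


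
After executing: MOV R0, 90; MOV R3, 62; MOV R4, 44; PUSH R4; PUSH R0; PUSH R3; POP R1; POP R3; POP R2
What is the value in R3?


Stack trace (top is rightmost):
  MOV R0, 90  → R0 = 90
  MOV R3, 62  → R3 = 62
  MOV R4, 44  → R4 = 44
  PUSH R4  → stack: [44]
  PUSH R0  → stack: [44, 90]
  PUSH R3  → stack: [44, 90, 62]
  POP R1  → R1 = 62, stack: [44, 90]
  POP R3  → R3 = 90, stack: [44]
  POP R2  → R2 = 44, stack: []
Final: R3 = 90

90


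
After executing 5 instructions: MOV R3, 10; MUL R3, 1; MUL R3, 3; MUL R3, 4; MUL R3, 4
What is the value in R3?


Register state trace:
  MOV R3, 10  → R3 = 10
  MUL R3, 1  → R3 = 10 * 1 = 10
  MUL R3, 3  → R3 = 10 * 3 = 30
  MUL R3, 4  → R3 = 30 * 4 = 120
  MUL R3, 4  → R3 = 120 * 4 = 480
Final: R3 = 480

480


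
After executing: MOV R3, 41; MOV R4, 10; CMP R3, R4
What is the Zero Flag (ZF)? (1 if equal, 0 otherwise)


Register state trace:
  MOV R3, 41  → R3 = 41
  MOV R4, 10  → R4 = 10
  CMP R3, R4  → computes 41 - 10 = 31
  Result is nonzero, so values are not equal
ZF = 0

0


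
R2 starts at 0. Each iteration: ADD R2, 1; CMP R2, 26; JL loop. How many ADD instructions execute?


Loop trace (R2 starts at 0, target 26, step 1):
  ADD #1: R2 = 0 + 1 = 1  → 1 < 26, loop
  ADD #2: R2 = 1 + 1 = 2  → 2 < 26, loop
  ADD #3: R2 = 2 + 1 = 3  → 3 < 26, loop
  ADD #4: R2 = 3 + 1 = 4  → 4 < 26, loop
  ADD #5: R2 = 4 + 1 = 5  → 5 < 26, loop
  ADD #6: R2 = 5 + 1 = 6  → 6 < 26, loop
  ADD #7: R2 = 6 + 1 = 7  → 7 < 26, loop
  ADD #8: R2 = 7 + 1 = 8  → 8 < 26, loop
  ADD #9: R2 = 8 + 1 = 9  → 9 < 26, loop
  ADD #10: R2 = 9 + 1 = 10  → 10 < 26, loop
  ADD #11: R2 = 10 + 1 = 11  → 11 < 26, loop
  ADD #12: R2 = 11 + 1 = 12  → 12 < 26, loop
  ADD #13: R2 = 12 + 1 = 13  → 13 < 26, loop
  ADD #14: R2 = 13 + 1 = 14  → 14 < 26, loop
  ADD #15: R2 = 14 + 1 = 15  → 15 < 26, loop
  ADD #16: R2 = 15 + 1 = 16  → 16 < 26, loop
  ADD #17: R2 = 16 + 1 = 17  → 17 < 26, loop
  ADD #18: R2 = 17 + 1 = 18  → 18 < 26, loop
  ADD #19: R2 = 18 + 1 = 19  → 19 < 26, loop
  ADD #20: R2 = 19 + 1 = 20  → 20 < 26, loop
  ADD #21: R2 = 20 + 1 = 21  → 21 < 26, loop
  ADD #22: R2 = 21 + 1 = 22  → 22 < 26, loop
  ADD #23: R2 = 22 + 1 = 23  → 23 < 26, loop
  ADD #24: R2 = 23 + 1 = 24  → 24 < 26, loop
  ADD #25: R2 = 24 + 1 = 25  → 25 < 26, loop
  ADD #26: R2 = 25 + 1 = 26  → 26 >= 26, exit
Total ADD instructions: 26

26


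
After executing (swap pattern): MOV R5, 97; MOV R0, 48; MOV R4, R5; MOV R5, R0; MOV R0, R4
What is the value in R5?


Register state trace (swap pattern):
  MOV R5, 97  → R5 = 97
  MOV R0, 48  → R0 = 48
  MOV R4, R5  → R4 = 97  (save R5)
  MOV R5, R0  → R5 = 48  (R5 gets R0's value)
  MOV R0, R4  → R0 = 97  (R0 gets saved value)
Final: R5 = 48

48


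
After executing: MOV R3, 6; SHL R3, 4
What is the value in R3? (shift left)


Register state trace:
  MOV R3, 6  → R3 = 6
  SHL R3, 4  → R3 = 6 << 4 = 6 * 2^4 = 96
Final: R3 = 96

96


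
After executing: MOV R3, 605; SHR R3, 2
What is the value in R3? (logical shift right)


Register state trace:
  MOV R3, 605  → R3 = 605
  SHR R3, 2  → R3 = 605 >> 2 = 605 // 2^2 = 151
Final: R3 = 151

151


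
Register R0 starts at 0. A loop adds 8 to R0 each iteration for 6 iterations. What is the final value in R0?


Starting value: R0 = 0
  Iter 1: R0 = 0 + 8 = 8
  Iter 2: R0 = 8 + 8 = 16
  Iter 3: R0 = 16 + 8 = 24
  Iter 4: R0 = 24 + 8 = 32
  Iter 5: R0 = 32 + 8 = 40
  Iter 6: R0 = 40 + 8 = 48
Final: R0 = 48

48


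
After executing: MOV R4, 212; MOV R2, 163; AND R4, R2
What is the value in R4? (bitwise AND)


Register state trace:
  MOV R4, 212  → R4 = 212 (0b11010100)
  MOV R2, 163  → R2 = 163 (0b10100011)
  AND R4, R2  → R4 = 212 AND 163 = 128 (0b10000000)
Final: R4 = 128

128


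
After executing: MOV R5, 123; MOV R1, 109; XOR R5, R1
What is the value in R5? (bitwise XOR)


Register state trace:
  MOV R5, 123  → R5 = 123 (0b01111011)
  MOV R1, 109  → R1 = 109 (0b01101101)
  XOR R5, R1  → R5 = 123 XOR 109 = 22 (0b00010110)
Final: R5 = 22

22


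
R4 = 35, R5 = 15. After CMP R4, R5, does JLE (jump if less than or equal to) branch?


Trace:
  R4 = 35, R5 = 15
  CMP R4, R5  → compares 35 vs 15
  JLE checks: is 35 less than or equal to 15?
  35 > 15, so condition is false
Branch taken: No

No


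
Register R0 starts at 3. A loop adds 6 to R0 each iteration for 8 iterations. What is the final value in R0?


Starting value: R0 = 3
  Iter 1: R0 = 3 + 6 = 9
  Iter 2: R0 = 9 + 6 = 15
  Iter 3: R0 = 15 + 6 = 21
  Iter 4: R0 = 21 + 6 = 27
  Iter 5: R0 = 27 + 6 = 33
  Iter 6: R0 = 33 + 6 = 39
  Iter 7: R0 = 39 + 6 = 45
  Iter 8: R0 = 45 + 6 = 51
Final: R0 = 51

51


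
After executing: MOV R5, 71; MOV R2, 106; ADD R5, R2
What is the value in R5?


Register state trace:
  MOV R5, 71  → R5 = 71
  MOV R2, 106  → R2 = 106
  ADD R5, R2  → R5 = 71 + 106 = 177
Final: R5 = 177

177


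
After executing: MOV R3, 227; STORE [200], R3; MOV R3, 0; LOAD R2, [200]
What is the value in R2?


Register and memory trace:
  MOV R3, 227  → R3 = 227
  STORE [200], R3  → mem[200] = 227
  MOV R3, 0  → R3 = 0
  LOAD R2, [200]  → R2 = mem[200] = 227
Final: R2 = 227

227


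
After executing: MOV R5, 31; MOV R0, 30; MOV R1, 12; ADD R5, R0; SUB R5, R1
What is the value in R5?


Register state trace:
  MOV R5, 31  → R5 = 31
  MOV R0, 30  → R0 = 30
  MOV R1, 12  → R1 = 12
  ADD R5, R0  → R5 = 31 + 30 = 61
  SUB R5, R1  → R5 = 61 - 12 = 49
Final: R5 = 49

49


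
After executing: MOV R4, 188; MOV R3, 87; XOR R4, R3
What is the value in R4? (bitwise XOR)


Register state trace:
  MOV R4, 188  → R4 = 188 (0b10111100)
  MOV R3, 87  → R3 = 87 (0b01010111)
  XOR R4, R3  → R4 = 188 XOR 87 = 235 (0b11101011)
Final: R4 = 235

235


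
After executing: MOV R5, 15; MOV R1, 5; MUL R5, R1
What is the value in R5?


Register state trace:
  MOV R5, 15  → R5 = 15
  MOV R1, 5  → R1 = 5
  MUL R5, R1  → R5 = 15 * 5 = 75
Final: R5 = 75

75


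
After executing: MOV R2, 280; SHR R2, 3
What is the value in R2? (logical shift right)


Register state trace:
  MOV R2, 280  → R2 = 280
  SHR R2, 3  → R2 = 280 >> 3 = 280 // 2^3 = 35
Final: R2 = 35

35


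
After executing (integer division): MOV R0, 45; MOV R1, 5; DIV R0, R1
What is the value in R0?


Register state trace:
  MOV R0, 45  → R0 = 45
  MOV R1, 5  → R1 = 5
  DIV R0, R1  → R0 = 45 // 5 = 9
Final: R0 = 9

9


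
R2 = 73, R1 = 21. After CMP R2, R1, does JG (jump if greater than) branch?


Trace:
  R2 = 73, R1 = 21
  CMP R2, R1  → compares 73 vs 21
  JG checks: is 73 greater than 21?
  73 > 21, so condition is true
Branch taken: Yes

Yes


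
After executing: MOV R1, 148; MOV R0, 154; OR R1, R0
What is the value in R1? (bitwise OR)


Register state trace:
  MOV R1, 148  → R1 = 148 (0b10010100)
  MOV R0, 154  → R0 = 154 (0b10011010)
  OR R1, R0   → R1 = 148 OR 154 = 158 (0b10011110)
Final: R1 = 158

158


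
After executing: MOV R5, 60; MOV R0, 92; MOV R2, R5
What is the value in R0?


Register state trace:
  MOV R5, 60  → R5 = 60
  MOV R0, 92  → R0 = 92
  MOV R2, R5  → R2 = 60
Final: R0 = 92

92


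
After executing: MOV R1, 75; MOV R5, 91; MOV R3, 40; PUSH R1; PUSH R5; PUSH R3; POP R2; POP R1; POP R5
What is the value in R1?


Stack trace (top is rightmost):
  MOV R1, 75  → R1 = 75
  MOV R5, 91  → R5 = 91
  MOV R3, 40  → R3 = 40
  PUSH R1  → stack: [75]
  PUSH R5  → stack: [75, 91]
  PUSH R3  → stack: [75, 91, 40]
  POP R2  → R2 = 40, stack: [75, 91]
  POP R1  → R1 = 91, stack: [75]
  POP R5  → R5 = 75, stack: []
Final: R1 = 91

91


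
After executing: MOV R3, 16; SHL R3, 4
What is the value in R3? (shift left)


Register state trace:
  MOV R3, 16  → R3 = 16
  SHL R3, 4  → R3 = 16 << 4 = 16 * 2^4 = 256
Final: R3 = 256

256


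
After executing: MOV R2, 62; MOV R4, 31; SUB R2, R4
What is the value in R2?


Register state trace:
  MOV R2, 62  → R2 = 62
  MOV R4, 31  → R4 = 31
  SUB R2, R4  → R2 = 62 - 31 = 31
Final: R2 = 31

31


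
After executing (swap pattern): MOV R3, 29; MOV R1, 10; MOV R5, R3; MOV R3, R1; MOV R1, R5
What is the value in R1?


Register state trace (swap pattern):
  MOV R3, 29  → R3 = 29
  MOV R1, 10  → R1 = 10
  MOV R5, R3  → R5 = 29  (save R3)
  MOV R3, R1  → R3 = 10  (R3 gets R1's value)
  MOV R1, R5  → R1 = 29  (R1 gets saved value)
Final: R1 = 29

29


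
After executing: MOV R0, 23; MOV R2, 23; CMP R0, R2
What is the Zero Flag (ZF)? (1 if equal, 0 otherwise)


Register state trace:
  MOV R0, 23  → R0 = 23
  MOV R2, 23  → R2 = 23
  CMP R0, R2  → computes 23 - 23 = 0
  Result is zero, so values are equal
ZF = 1

1


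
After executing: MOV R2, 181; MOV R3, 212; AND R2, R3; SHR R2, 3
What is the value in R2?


Register state trace:
  MOV R2, 181  → R2 = 181 (0b10110101)
  MOV R3, 212  → R3 = 212 (0b11010100)
  AND R2, R3  → R2 = 181 AND 212 = 148 (0b10010100)
  SHR R2, 3  → R2 = 148 >> 3 = 18
Final: R2 = 18

18


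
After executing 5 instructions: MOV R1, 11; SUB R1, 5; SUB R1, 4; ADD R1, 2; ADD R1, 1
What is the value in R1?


Register state trace:
  MOV R1, 11  → R1 = 11
  SUB R1, 5  → R1 = 11 - 5 = 6
  SUB R1, 4  → R1 = 6 - 4 = 2
  ADD R1, 2  → R1 = 2 + 2 = 4
  ADD R1, 1  → R1 = 4 + 1 = 5
Final: R1 = 5

5


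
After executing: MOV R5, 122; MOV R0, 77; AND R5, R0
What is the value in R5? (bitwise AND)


Register state trace:
  MOV R5, 122  → R5 = 122 (0b01111010)
  MOV R0, 77  → R0 = 77 (0b01001101)
  AND R5, R0  → R5 = 122 AND 77 = 72 (0b01001000)
Final: R5 = 72

72


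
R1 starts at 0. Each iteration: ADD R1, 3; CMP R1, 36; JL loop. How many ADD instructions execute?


Loop trace (R1 starts at 0, target 36, step 3):
  ADD #1: R1 = 0 + 3 = 3  → 3 < 36, loop
  ADD #2: R1 = 3 + 3 = 6  → 6 < 36, loop
  ADD #3: R1 = 6 + 3 = 9  → 9 < 36, loop
  ADD #4: R1 = 9 + 3 = 12  → 12 < 36, loop
  ADD #5: R1 = 12 + 3 = 15  → 15 < 36, loop
  ADD #6: R1 = 15 + 3 = 18  → 18 < 36, loop
  ADD #7: R1 = 18 + 3 = 21  → 21 < 36, loop
  ADD #8: R1 = 21 + 3 = 24  → 24 < 36, loop
  ADD #9: R1 = 24 + 3 = 27  → 27 < 36, loop
  ADD #10: R1 = 27 + 3 = 30  → 30 < 36, loop
  ADD #11: R1 = 30 + 3 = 33  → 33 < 36, loop
  ADD #12: R1 = 33 + 3 = 36  → 36 >= 36, exit
Total ADD instructions: 12

12


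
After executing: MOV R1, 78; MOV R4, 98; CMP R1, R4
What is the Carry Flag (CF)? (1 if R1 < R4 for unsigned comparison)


Register state trace:
  MOV R1, 78  → R1 = 78
  MOV R4, 98  → R4 = 98
  CMP R1, R4  → unsigned 78 - 98: borrow occurs
  78 < 98, so CF = 1
CF = 1

1


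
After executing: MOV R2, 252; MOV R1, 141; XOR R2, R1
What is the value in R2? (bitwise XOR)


Register state trace:
  MOV R2, 252  → R2 = 252 (0b11111100)
  MOV R1, 141  → R1 = 141 (0b10001101)
  XOR R2, R1  → R2 = 252 XOR 141 = 113 (0b01110001)
Final: R2 = 113

113


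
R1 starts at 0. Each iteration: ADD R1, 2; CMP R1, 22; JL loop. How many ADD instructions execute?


Loop trace (R1 starts at 0, target 22, step 2):
  ADD #1: R1 = 0 + 2 = 2  → 2 < 22, loop
  ADD #2: R1 = 2 + 2 = 4  → 4 < 22, loop
  ADD #3: R1 = 4 + 2 = 6  → 6 < 22, loop
  ADD #4: R1 = 6 + 2 = 8  → 8 < 22, loop
  ADD #5: R1 = 8 + 2 = 10  → 10 < 22, loop
  ADD #6: R1 = 10 + 2 = 12  → 12 < 22, loop
  ADD #7: R1 = 12 + 2 = 14  → 14 < 22, loop
  ADD #8: R1 = 14 + 2 = 16  → 16 < 22, loop
  ADD #9: R1 = 16 + 2 = 18  → 18 < 22, loop
  ADD #10: R1 = 18 + 2 = 20  → 20 < 22, loop
  ADD #11: R1 = 20 + 2 = 22  → 22 >= 22, exit
Total ADD instructions: 11

11


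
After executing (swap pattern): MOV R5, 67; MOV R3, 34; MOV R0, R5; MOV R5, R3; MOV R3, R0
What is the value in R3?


Register state trace (swap pattern):
  MOV R5, 67  → R5 = 67
  MOV R3, 34  → R3 = 34
  MOV R0, R5  → R0 = 67  (save R5)
  MOV R5, R3  → R5 = 34  (R5 gets R3's value)
  MOV R3, R0  → R3 = 67  (R3 gets saved value)
Final: R3 = 67

67


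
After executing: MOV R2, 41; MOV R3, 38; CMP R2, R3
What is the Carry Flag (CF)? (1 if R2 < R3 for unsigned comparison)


Register state trace:
  MOV R2, 41  → R2 = 41
  MOV R3, 38  → R3 = 38
  CMP R2, R3  → unsigned 41 - 38: no borrow
  41 >= 38, so CF = 0
CF = 0

0


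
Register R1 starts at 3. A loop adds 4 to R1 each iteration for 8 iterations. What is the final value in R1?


Starting value: R1 = 3
  Iter 1: R1 = 3 + 4 = 7
  Iter 2: R1 = 7 + 4 = 11
  Iter 3: R1 = 11 + 4 = 15
  Iter 4: R1 = 15 + 4 = 19
  Iter 5: R1 = 19 + 4 = 23
  Iter 6: R1 = 23 + 4 = 27
  Iter 7: R1 = 27 + 4 = 31
  Iter 8: R1 = 31 + 4 = 35
Final: R1 = 35

35


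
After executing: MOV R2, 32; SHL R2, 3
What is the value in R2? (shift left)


Register state trace:
  MOV R2, 32  → R2 = 32
  SHL R2, 3  → R2 = 32 << 3 = 32 * 2^3 = 256
Final: R2 = 256

256


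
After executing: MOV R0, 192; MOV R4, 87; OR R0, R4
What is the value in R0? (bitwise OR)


Register state trace:
  MOV R0, 192  → R0 = 192 (0b11000000)
  MOV R4, 87  → R4 = 87 (0b01010111)
  OR R0, R4   → R0 = 192 OR 87 = 215 (0b11010111)
Final: R0 = 215

215


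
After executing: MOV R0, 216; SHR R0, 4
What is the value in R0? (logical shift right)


Register state trace:
  MOV R0, 216  → R0 = 216
  SHR R0, 4  → R0 = 216 >> 4 = 216 // 2^4 = 13
Final: R0 = 13

13


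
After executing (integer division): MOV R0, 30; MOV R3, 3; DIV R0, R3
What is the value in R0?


Register state trace:
  MOV R0, 30  → R0 = 30
  MOV R3, 3  → R3 = 3
  DIV R0, R3  → R0 = 30 // 3 = 10
Final: R0 = 10

10


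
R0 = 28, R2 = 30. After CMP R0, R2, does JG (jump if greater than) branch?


Trace:
  R0 = 28, R2 = 30
  CMP R0, R2  → compares 28 vs 30
  JG checks: is 28 greater than 30?
  28 < 30, so condition is false
Branch taken: No

No


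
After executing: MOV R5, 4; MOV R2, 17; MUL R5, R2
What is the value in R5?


Register state trace:
  MOV R5, 4  → R5 = 4
  MOV R2, 17  → R2 = 17
  MUL R5, R2  → R5 = 4 * 17 = 68
Final: R5 = 68

68


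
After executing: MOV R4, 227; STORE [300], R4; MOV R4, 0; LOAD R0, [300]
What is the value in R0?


Register and memory trace:
  MOV R4, 227  → R4 = 227
  STORE [300], R4  → mem[300] = 227
  MOV R4, 0  → R4 = 0
  LOAD R0, [300]  → R0 = mem[300] = 227
Final: R0 = 227

227


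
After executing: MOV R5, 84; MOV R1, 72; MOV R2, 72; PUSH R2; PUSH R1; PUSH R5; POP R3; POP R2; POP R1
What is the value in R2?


Stack trace (top is rightmost):
  MOV R5, 84  → R5 = 84
  MOV R1, 72  → R1 = 72
  MOV R2, 72  → R2 = 72
  PUSH R2  → stack: [72]
  PUSH R1  → stack: [72, 72]
  PUSH R5  → stack: [72, 72, 84]
  POP R3  → R3 = 84, stack: [72, 72]
  POP R2  → R2 = 72, stack: [72]
  POP R1  → R1 = 72, stack: []
Final: R2 = 72

72


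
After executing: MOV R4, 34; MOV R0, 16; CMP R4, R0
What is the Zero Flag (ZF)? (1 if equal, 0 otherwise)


Register state trace:
  MOV R4, 34  → R4 = 34
  MOV R0, 16  → R0 = 16
  CMP R4, R0  → computes 34 - 16 = 18
  Result is nonzero, so values are not equal
ZF = 0

0


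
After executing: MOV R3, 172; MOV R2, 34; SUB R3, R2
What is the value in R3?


Register state trace:
  MOV R3, 172  → R3 = 172
  MOV R2, 34  → R2 = 34
  SUB R3, R2  → R3 = 172 - 34 = 138
Final: R3 = 138

138


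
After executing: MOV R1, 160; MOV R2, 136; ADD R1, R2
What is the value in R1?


Register state trace:
  MOV R1, 160  → R1 = 160
  MOV R2, 136  → R2 = 136
  ADD R1, R2  → R1 = 160 + 136 = 296
Final: R1 = 296

296


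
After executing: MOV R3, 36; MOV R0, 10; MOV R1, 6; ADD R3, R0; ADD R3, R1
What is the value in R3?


Register state trace:
  MOV R3, 36  → R3 = 36
  MOV R0, 10  → R0 = 10
  MOV R1, 6  → R1 = 6
  ADD R3, R0  → R3 = 36 + 10 = 46
  ADD R3, R1  → R3 = 46 + 6 = 52
Final: R3 = 52

52


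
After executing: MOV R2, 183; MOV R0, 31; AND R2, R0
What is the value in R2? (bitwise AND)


Register state trace:
  MOV R2, 183  → R2 = 183 (0b10110111)
  MOV R0, 31  → R0 = 31 (0b00011111)
  AND R2, R0  → R2 = 183 AND 31 = 23 (0b00010111)
Final: R2 = 23

23


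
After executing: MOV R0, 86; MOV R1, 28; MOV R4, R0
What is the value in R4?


Register state trace:
  MOV R0, 86  → R0 = 86
  MOV R1, 28  → R1 = 28
  MOV R4, R0  → R4 = 86
Final: R4 = 86

86


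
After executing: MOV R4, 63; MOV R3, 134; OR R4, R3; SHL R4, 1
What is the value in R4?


Register state trace:
  MOV R4, 63  → R4 = 63 (0b00111111)
  MOV R3, 134  → R3 = 134 (0b10000110)
  OR R4, R3  → R4 = 63 OR 134 = 191 (0b10111111)
  SHL R4, 1  → R4 = 191 << 1 = 382
Final: R4 = 382

382


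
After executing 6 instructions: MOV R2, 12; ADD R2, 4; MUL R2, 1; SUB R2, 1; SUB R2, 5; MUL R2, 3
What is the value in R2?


Register state trace:
  MOV R2, 12  → R2 = 12
  ADD R2, 4  → R2 = 12 + 4 = 16
  MUL R2, 1  → R2 = 16 * 1 = 16
  SUB R2, 1  → R2 = 16 - 1 = 15
  SUB R2, 5  → R2 = 15 - 5 = 10
  MUL R2, 3  → R2 = 10 * 3 = 30
Final: R2 = 30

30


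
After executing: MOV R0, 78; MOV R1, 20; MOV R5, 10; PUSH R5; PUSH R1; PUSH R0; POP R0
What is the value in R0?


Stack trace (top is rightmost):
  MOV R0, 78  → R0 = 78
  MOV R1, 20  → R1 = 20
  MOV R5, 10  → R5 = 10
  PUSH R5  → stack: [10]
  PUSH R1  → stack: [10, 20]
  PUSH R0  → stack: [10, 20, 78]
  POP R0  → R0 = 78, stack: [10, 20]
Final: R0 = 78

78


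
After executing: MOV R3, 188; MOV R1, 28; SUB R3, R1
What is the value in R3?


Register state trace:
  MOV R3, 188  → R3 = 188
  MOV R1, 28  → R1 = 28
  SUB R3, R1  → R3 = 188 - 28 = 160
Final: R3 = 160

160


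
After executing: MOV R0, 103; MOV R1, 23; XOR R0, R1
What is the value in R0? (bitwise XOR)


Register state trace:
  MOV R0, 103  → R0 = 103 (0b01100111)
  MOV R1, 23  → R1 = 23 (0b00010111)
  XOR R0, R1  → R0 = 103 XOR 23 = 112 (0b01110000)
Final: R0 = 112

112


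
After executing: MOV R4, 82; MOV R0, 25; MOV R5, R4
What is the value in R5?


Register state trace:
  MOV R4, 82  → R4 = 82
  MOV R0, 25  → R0 = 25
  MOV R5, R4  → R5 = 82
Final: R5 = 82

82


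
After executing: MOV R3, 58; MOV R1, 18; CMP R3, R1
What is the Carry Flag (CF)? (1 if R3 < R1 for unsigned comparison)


Register state trace:
  MOV R3, 58  → R3 = 58
  MOV R1, 18  → R1 = 18
  CMP R3, R1  → unsigned 58 - 18: no borrow
  58 >= 18, so CF = 0
CF = 0

0


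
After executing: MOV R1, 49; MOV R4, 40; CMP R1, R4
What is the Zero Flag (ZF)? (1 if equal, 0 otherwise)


Register state trace:
  MOV R1, 49  → R1 = 49
  MOV R4, 40  → R4 = 40
  CMP R1, R4  → computes 49 - 40 = 9
  Result is nonzero, so values are not equal
ZF = 0

0


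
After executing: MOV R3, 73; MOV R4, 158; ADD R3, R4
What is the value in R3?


Register state trace:
  MOV R3, 73  → R3 = 73
  MOV R4, 158  → R4 = 158
  ADD R3, R4  → R3 = 73 + 158 = 231
Final: R3 = 231

231


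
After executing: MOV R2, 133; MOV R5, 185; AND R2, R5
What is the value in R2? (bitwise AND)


Register state trace:
  MOV R2, 133  → R2 = 133 (0b10000101)
  MOV R5, 185  → R5 = 185 (0b10111001)
  AND R2, R5  → R2 = 133 AND 185 = 129 (0b10000001)
Final: R2 = 129

129


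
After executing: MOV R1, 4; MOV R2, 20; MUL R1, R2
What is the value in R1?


Register state trace:
  MOV R1, 4  → R1 = 4
  MOV R2, 20  → R2 = 20
  MUL R1, R2  → R1 = 4 * 20 = 80
Final: R1 = 80

80


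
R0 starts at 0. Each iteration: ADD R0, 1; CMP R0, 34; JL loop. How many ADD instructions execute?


Loop trace (R0 starts at 0, target 34, step 1):
  ADD #1: R0 = 0 + 1 = 1  → 1 < 34, loop
  ADD #2: R0 = 1 + 1 = 2  → 2 < 34, loop
  ADD #3: R0 = 2 + 1 = 3  → 3 < 34, loop
  ADD #4: R0 = 3 + 1 = 4  → 4 < 34, loop
  ADD #5: R0 = 4 + 1 = 5  → 5 < 34, loop
  ADD #6: R0 = 5 + 1 = 6  → 6 < 34, loop
  ADD #7: R0 = 6 + 1 = 7  → 7 < 34, loop
  ADD #8: R0 = 7 + 1 = 8  → 8 < 34, loop
  ADD #9: R0 = 8 + 1 = 9  → 9 < 34, loop
  ADD #10: R0 = 9 + 1 = 10  → 10 < 34, loop
  ADD #11: R0 = 10 + 1 = 11  → 11 < 34, loop
  ADD #12: R0 = 11 + 1 = 12  → 12 < 34, loop
  ADD #13: R0 = 12 + 1 = 13  → 13 < 34, loop
  ADD #14: R0 = 13 + 1 = 14  → 14 < 34, loop
  ADD #15: R0 = 14 + 1 = 15  → 15 < 34, loop
  ADD #16: R0 = 15 + 1 = 16  → 16 < 34, loop
  ADD #17: R0 = 16 + 1 = 17  → 17 < 34, loop
  ADD #18: R0 = 17 + 1 = 18  → 18 < 34, loop
  ADD #19: R0 = 18 + 1 = 19  → 19 < 34, loop
  ADD #20: R0 = 19 + 1 = 20  → 20 < 34, loop
  ADD #21: R0 = 20 + 1 = 21  → 21 < 34, loop
  ADD #22: R0 = 21 + 1 = 22  → 22 < 34, loop
  ADD #23: R0 = 22 + 1 = 23  → 23 < 34, loop
  ADD #24: R0 = 23 + 1 = 24  → 24 < 34, loop
  ADD #25: R0 = 24 + 1 = 25  → 25 < 34, loop
  ADD #26: R0 = 25 + 1 = 26  → 26 < 34, loop
  ADD #27: R0 = 26 + 1 = 27  → 27 < 34, loop
  ADD #28: R0 = 27 + 1 = 28  → 28 < 34, loop
  ADD #29: R0 = 28 + 1 = 29  → 29 < 34, loop
  ADD #30: R0 = 29 + 1 = 30  → 30 < 34, loop
  ADD #31: R0 = 30 + 1 = 31  → 31 < 34, loop
  ADD #32: R0 = 31 + 1 = 32  → 32 < 34, loop
  ADD #33: R0 = 32 + 1 = 33  → 33 < 34, loop
  ADD #34: R0 = 33 + 1 = 34  → 34 >= 34, exit
Total ADD instructions: 34

34


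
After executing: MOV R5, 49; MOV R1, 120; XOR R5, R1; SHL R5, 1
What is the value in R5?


Register state trace:
  MOV R5, 49  → R5 = 49 (0b00110001)
  MOV R1, 120  → R1 = 120 (0b01111000)
  XOR R5, R1  → R5 = 49 XOR 120 = 73 (0b01001001)
  SHL R5, 1  → R5 = 73 << 1 = 146
Final: R5 = 146

146


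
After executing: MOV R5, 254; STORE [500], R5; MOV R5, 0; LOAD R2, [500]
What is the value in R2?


Register and memory trace:
  MOV R5, 254  → R5 = 254
  STORE [500], R5  → mem[500] = 254
  MOV R5, 0  → R5 = 0
  LOAD R2, [500]  → R2 = mem[500] = 254
Final: R2 = 254

254


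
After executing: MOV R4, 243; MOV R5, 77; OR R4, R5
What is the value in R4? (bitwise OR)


Register state trace:
  MOV R4, 243  → R4 = 243 (0b11110011)
  MOV R5, 77  → R5 = 77 (0b01001101)
  OR R4, R5   → R4 = 243 OR 77 = 255 (0b11111111)
Final: R4 = 255

255


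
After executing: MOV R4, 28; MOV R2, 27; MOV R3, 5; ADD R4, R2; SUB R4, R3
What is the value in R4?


Register state trace:
  MOV R4, 28  → R4 = 28
  MOV R2, 27  → R2 = 27
  MOV R3, 5  → R3 = 5
  ADD R4, R2  → R4 = 28 + 27 = 55
  SUB R4, R3  → R4 = 55 - 5 = 50
Final: R4 = 50

50


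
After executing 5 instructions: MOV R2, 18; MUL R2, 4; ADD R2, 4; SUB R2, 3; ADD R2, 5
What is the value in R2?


Register state trace:
  MOV R2, 18  → R2 = 18
  MUL R2, 4  → R2 = 18 * 4 = 72
  ADD R2, 4  → R2 = 72 + 4 = 76
  SUB R2, 3  → R2 = 76 - 3 = 73
  ADD R2, 5  → R2 = 73 + 5 = 78
Final: R2 = 78

78


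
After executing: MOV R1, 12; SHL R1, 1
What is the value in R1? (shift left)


Register state trace:
  MOV R1, 12  → R1 = 12
  SHL R1, 1  → R1 = 12 << 1 = 12 * 2^1 = 24
Final: R1 = 24

24


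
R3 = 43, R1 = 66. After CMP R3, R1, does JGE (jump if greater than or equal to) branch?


Trace:
  R3 = 43, R1 = 66
  CMP R3, R1  → compares 43 vs 66
  JGE checks: is 43 greater than or equal to 66?
  43 < 66, so condition is false
Branch taken: No

No


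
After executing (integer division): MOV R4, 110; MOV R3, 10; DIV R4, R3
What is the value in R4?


Register state trace:
  MOV R4, 110  → R4 = 110
  MOV R3, 10  → R3 = 10
  DIV R4, R3  → R4 = 110 // 10 = 11
Final: R4 = 11

11


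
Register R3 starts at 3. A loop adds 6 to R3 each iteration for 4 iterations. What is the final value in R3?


Starting value: R3 = 3
  Iter 1: R3 = 3 + 6 = 9
  Iter 2: R3 = 9 + 6 = 15
  Iter 3: R3 = 15 + 6 = 21
  Iter 4: R3 = 21 + 6 = 27
Final: R3 = 27

27


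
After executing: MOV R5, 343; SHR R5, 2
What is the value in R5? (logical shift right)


Register state trace:
  MOV R5, 343  → R5 = 343
  SHR R5, 2  → R5 = 343 >> 2 = 343 // 2^2 = 85
Final: R5 = 85

85


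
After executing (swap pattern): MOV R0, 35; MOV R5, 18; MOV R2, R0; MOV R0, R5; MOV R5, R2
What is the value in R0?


Register state trace (swap pattern):
  MOV R0, 35  → R0 = 35
  MOV R5, 18  → R5 = 18
  MOV R2, R0  → R2 = 35  (save R0)
  MOV R0, R5  → R0 = 18  (R0 gets R5's value)
  MOV R5, R2  → R5 = 35  (R5 gets saved value)
Final: R0 = 18

18


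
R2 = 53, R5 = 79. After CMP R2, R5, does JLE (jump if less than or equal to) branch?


Trace:
  R2 = 53, R5 = 79
  CMP R2, R5  → compares 53 vs 79
  JLE checks: is 53 less than or equal to 79?
  53 < 79, so condition is true
Branch taken: Yes

Yes


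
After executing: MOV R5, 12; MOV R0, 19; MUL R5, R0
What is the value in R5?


Register state trace:
  MOV R5, 12  → R5 = 12
  MOV R0, 19  → R0 = 19
  MUL R5, R0  → R5 = 12 * 19 = 228
Final: R5 = 228

228


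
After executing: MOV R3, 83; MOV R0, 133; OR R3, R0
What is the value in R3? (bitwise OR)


Register state trace:
  MOV R3, 83  → R3 = 83 (0b01010011)
  MOV R0, 133  → R0 = 133 (0b10000101)
  OR R3, R0   → R3 = 83 OR 133 = 215 (0b11010111)
Final: R3 = 215

215


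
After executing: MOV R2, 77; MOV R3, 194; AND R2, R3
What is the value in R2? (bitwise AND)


Register state trace:
  MOV R2, 77  → R2 = 77 (0b01001101)
  MOV R3, 194  → R3 = 194 (0b11000010)
  AND R2, R3  → R2 = 77 AND 194 = 64 (0b01000000)
Final: R2 = 64

64


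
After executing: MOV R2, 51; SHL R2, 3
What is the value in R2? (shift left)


Register state trace:
  MOV R2, 51  → R2 = 51
  SHL R2, 3  → R2 = 51 << 3 = 51 * 2^3 = 408
Final: R2 = 408

408


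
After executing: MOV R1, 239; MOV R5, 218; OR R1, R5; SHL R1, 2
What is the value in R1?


Register state trace:
  MOV R1, 239  → R1 = 239 (0b11101111)
  MOV R5, 218  → R5 = 218 (0b11011010)
  OR R1, R5  → R1 = 239 OR 218 = 255 (0b11111111)
  SHL R1, 2  → R1 = 255 << 2 = 1020
Final: R1 = 1020

1020


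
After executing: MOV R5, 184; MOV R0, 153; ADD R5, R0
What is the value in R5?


Register state trace:
  MOV R5, 184  → R5 = 184
  MOV R0, 153  → R0 = 153
  ADD R5, R0  → R5 = 184 + 153 = 337
Final: R5 = 337

337
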